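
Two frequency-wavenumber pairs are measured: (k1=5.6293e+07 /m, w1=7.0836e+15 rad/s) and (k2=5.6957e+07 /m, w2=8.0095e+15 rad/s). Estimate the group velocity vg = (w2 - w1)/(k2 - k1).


vg = (w2 - w1) / (k2 - k1)
= (8.0095e+15 - 7.0836e+15) / (5.6957e+07 - 5.6293e+07)
= 9.2590e+14 / 6.6400e+05
= 1.3944e+09 m/s

1.3944e+09


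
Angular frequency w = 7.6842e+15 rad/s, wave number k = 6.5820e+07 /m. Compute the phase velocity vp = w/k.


vp = w / k
= 7.6842e+15 / 6.5820e+07
= 1.1675e+08 m/s

1.1675e+08


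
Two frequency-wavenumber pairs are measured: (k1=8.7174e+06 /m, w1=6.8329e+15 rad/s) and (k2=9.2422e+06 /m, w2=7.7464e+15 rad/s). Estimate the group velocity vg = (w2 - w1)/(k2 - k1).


vg = (w2 - w1) / (k2 - k1)
= (7.7464e+15 - 6.8329e+15) / (9.2422e+06 - 8.7174e+06)
= 9.1350e+14 / 5.2480e+05
= 1.7407e+09 m/s

1.7407e+09


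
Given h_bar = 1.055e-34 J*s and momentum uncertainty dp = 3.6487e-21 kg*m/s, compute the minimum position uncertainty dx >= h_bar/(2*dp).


dx = h_bar / (2 * dp)
= 1.055e-34 / (2 * 3.6487e-21)
= 1.055e-34 / 7.2974e-21
= 1.4457e-14 m

1.4457e-14


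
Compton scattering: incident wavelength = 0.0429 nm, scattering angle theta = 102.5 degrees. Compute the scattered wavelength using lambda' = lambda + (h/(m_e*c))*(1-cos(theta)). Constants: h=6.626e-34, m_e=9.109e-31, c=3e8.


Compton wavelength: h/(m_e*c) = 2.4247e-12 m
d_lambda = 2.4247e-12 * (1 - cos(102.5 deg))
= 2.4247e-12 * 1.21644
= 2.9495e-12 m = 0.00295 nm
lambda' = 0.0429 + 0.00295
= 0.04585 nm

0.04585


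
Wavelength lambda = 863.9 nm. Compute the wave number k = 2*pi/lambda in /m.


k = 2 * pi / lambda
= 6.2832 / (863.9e-9)
= 6.2832 / 8.6390e-07
= 7.2730e+06 /m

7.2730e+06


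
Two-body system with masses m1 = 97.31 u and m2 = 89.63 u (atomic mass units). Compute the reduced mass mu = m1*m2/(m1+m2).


mu = m1 * m2 / (m1 + m2)
= 97.31 * 89.63 / (97.31 + 89.63)
= 8721.8953 / 186.94
= 46.6561 u

46.6561


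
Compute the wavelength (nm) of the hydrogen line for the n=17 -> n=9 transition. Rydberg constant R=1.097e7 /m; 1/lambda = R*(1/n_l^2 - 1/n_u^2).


1/lambda = R * (1/n_l^2 - 1/n_u^2)
= 1.097e7 * (1/9^2 - 1/17^2)
= 1.097e7 * (0.012346 - 0.00346)
= 1.097e7 * 0.008885
= 9.7474e+04 /m
lambda = 1 / 9.7474e+04 = 10259.1859 nm

10259.1859


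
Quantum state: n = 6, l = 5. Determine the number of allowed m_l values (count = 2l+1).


m_l ranges from -l to +l in integer steps
So m_l goes from -5 to +5
Count = 2l + 1 = 2*5 + 1
= 11

11


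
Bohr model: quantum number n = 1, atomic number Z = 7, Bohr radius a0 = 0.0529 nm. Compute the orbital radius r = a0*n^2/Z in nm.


r = a0 * n^2 / Z
= 0.0529 * 1^2 / 7
= 0.0529 * 1 / 7
= 0.0076 nm

0.0076


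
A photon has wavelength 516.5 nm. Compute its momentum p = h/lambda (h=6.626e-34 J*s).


p = h / lambda
= 6.626e-34 / (516.5e-9)
= 6.626e-34 / 5.1650e-07
= 1.2829e-27 kg*m/s

1.2829e-27


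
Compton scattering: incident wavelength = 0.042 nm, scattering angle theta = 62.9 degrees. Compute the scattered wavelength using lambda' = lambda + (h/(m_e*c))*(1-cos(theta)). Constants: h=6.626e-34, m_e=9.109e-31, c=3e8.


Compton wavelength: h/(m_e*c) = 2.4247e-12 m
d_lambda = 2.4247e-12 * (1 - cos(62.9 deg))
= 2.4247e-12 * 0.544455
= 1.3201e-12 m = 0.00132 nm
lambda' = 0.042 + 0.00132
= 0.04332 nm

0.04332


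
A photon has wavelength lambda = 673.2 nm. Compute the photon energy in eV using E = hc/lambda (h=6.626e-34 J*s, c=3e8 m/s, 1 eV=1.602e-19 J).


E = hc / lambda
= (6.626e-34)(3e8) / (673.2e-9)
= 1.9878e-25 / 6.7320e-07
= 2.9528e-19 J
Converting to eV: 2.9528e-19 / 1.602e-19
= 1.8432 eV

1.8432


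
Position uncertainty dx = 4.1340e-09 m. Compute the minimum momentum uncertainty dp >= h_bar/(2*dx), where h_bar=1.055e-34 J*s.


dp = h_bar / (2 * dx)
= 1.055e-34 / (2 * 4.1340e-09)
= 1.055e-34 / 8.2680e-09
= 1.2760e-26 kg*m/s

1.2760e-26


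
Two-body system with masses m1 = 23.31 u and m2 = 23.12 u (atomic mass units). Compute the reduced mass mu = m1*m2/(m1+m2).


mu = m1 * m2 / (m1 + m2)
= 23.31 * 23.12 / (23.31 + 23.12)
= 538.9272 / 46.43
= 11.6073 u

11.6073


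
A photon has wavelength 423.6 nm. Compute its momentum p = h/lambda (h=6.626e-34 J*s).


p = h / lambda
= 6.626e-34 / (423.6e-9)
= 6.626e-34 / 4.2360e-07
= 1.5642e-27 kg*m/s

1.5642e-27


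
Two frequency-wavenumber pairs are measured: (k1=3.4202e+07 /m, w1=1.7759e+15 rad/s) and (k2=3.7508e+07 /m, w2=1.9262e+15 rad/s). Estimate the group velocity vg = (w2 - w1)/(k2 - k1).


vg = (w2 - w1) / (k2 - k1)
= (1.9262e+15 - 1.7759e+15) / (3.7508e+07 - 3.4202e+07)
= 1.5030e+14 / 3.3060e+06
= 4.5463e+07 m/s

4.5463e+07


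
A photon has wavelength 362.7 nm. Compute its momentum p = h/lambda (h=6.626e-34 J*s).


p = h / lambda
= 6.626e-34 / (362.7e-9)
= 6.626e-34 / 3.6270e-07
= 1.8269e-27 kg*m/s

1.8269e-27


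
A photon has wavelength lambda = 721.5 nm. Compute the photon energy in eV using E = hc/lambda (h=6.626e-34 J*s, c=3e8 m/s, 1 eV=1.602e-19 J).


E = hc / lambda
= (6.626e-34)(3e8) / (721.5e-9)
= 1.9878e-25 / 7.2150e-07
= 2.7551e-19 J
Converting to eV: 2.7551e-19 / 1.602e-19
= 1.7198 eV

1.7198


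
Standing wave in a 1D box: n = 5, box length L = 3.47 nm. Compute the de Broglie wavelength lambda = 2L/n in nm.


lambda = 2L / n
= 2 * 3.47 / 5
= 6.94 / 5
= 1.388 nm

1.388


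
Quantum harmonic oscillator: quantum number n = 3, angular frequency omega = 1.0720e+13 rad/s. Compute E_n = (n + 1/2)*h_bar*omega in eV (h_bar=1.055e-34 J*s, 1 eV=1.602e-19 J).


E = (n + 1/2) * h_bar * omega
= (3 + 0.5) * 1.055e-34 * 1.0720e+13
= 3.5 * 1.1310e-21
= 3.9584e-21 J
= 0.0247 eV

0.0247


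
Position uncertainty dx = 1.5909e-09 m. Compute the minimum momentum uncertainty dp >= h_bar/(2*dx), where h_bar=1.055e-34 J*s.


dp = h_bar / (2 * dx)
= 1.055e-34 / (2 * 1.5909e-09)
= 1.055e-34 / 3.1818e-09
= 3.3157e-26 kg*m/s

3.3157e-26


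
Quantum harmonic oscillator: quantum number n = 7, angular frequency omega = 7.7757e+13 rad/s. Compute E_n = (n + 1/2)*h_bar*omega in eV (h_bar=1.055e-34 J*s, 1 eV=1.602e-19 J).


E = (n + 1/2) * h_bar * omega
= (7 + 0.5) * 1.055e-34 * 7.7757e+13
= 7.5 * 8.2034e-21
= 6.1525e-20 J
= 0.3841 eV

0.3841


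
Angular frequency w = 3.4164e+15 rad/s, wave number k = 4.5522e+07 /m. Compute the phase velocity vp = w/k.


vp = w / k
= 3.4164e+15 / 4.5522e+07
= 7.5049e+07 m/s

7.5049e+07


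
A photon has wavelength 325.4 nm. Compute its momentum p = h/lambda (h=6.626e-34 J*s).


p = h / lambda
= 6.626e-34 / (325.4e-9)
= 6.626e-34 / 3.2540e-07
= 2.0363e-27 kg*m/s

2.0363e-27


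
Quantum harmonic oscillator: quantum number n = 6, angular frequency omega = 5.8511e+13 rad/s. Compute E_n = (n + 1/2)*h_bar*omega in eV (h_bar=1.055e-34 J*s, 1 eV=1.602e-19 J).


E = (n + 1/2) * h_bar * omega
= (6 + 0.5) * 1.055e-34 * 5.8511e+13
= 6.5 * 6.1729e-21
= 4.0124e-20 J
= 0.2505 eV

0.2505


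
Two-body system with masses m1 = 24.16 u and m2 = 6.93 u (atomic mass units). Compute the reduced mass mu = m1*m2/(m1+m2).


mu = m1 * m2 / (m1 + m2)
= 24.16 * 6.93 / (24.16 + 6.93)
= 167.4288 / 31.09
= 5.3853 u

5.3853


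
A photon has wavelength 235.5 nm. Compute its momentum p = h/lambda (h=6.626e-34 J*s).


p = h / lambda
= 6.626e-34 / (235.5e-9)
= 6.626e-34 / 2.3550e-07
= 2.8136e-27 kg*m/s

2.8136e-27


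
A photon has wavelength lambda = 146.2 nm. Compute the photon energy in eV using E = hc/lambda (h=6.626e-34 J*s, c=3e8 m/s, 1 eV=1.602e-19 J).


E = hc / lambda
= (6.626e-34)(3e8) / (146.2e-9)
= 1.9878e-25 / 1.4620e-07
= 1.3596e-18 J
Converting to eV: 1.3596e-18 / 1.602e-19
= 8.4872 eV

8.4872


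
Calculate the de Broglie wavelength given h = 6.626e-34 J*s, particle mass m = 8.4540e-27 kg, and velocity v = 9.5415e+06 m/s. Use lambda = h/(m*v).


lambda = h / (m * v)
= 6.626e-34 / (8.4540e-27 * 9.5415e+06)
= 6.626e-34 / 8.0664e-20
= 8.2143e-15 m

8.2143e-15


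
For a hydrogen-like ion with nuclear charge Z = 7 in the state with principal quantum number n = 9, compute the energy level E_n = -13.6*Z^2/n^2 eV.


E_n = -13.6 * Z^2 / n^2
= -13.6 * 7^2 / 9^2
= -13.6 * 49 / 81
= -8.2272 eV

-8.2272


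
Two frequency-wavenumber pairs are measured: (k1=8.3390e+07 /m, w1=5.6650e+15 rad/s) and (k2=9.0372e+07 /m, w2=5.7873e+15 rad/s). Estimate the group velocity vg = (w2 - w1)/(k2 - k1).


vg = (w2 - w1) / (k2 - k1)
= (5.7873e+15 - 5.6650e+15) / (9.0372e+07 - 8.3390e+07)
= 1.2230e+14 / 6.9820e+06
= 1.7516e+07 m/s

1.7516e+07


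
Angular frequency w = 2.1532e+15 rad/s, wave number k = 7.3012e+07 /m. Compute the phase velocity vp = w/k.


vp = w / k
= 2.1532e+15 / 7.3012e+07
= 2.9491e+07 m/s

2.9491e+07


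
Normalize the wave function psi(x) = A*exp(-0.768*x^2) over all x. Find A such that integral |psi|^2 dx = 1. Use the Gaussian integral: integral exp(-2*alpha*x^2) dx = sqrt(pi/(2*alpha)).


integral |psi|^2 dx = A^2 * sqrt(pi/(2*alpha)) = 1
A^2 = sqrt(2*alpha/pi)
= sqrt(2 * 0.768 / pi)
= 0.699231
A = sqrt(0.699231)
= 0.8362

0.8362


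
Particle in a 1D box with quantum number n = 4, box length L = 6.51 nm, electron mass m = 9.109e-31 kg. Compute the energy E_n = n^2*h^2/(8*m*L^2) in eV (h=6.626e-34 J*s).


E = n^2 * h^2 / (8 * m * L^2)
= 4^2 * (6.626e-34)^2 / (8 * 9.109e-31 * (6.51e-9)^2)
= 16 * 4.3904e-67 / (8 * 9.109e-31 * 4.2380e-17)
= 2.2746e-20 J
= 0.142 eV

0.142


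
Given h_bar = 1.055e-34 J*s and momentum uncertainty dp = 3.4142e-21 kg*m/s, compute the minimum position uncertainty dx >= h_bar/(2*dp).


dx = h_bar / (2 * dp)
= 1.055e-34 / (2 * 3.4142e-21)
= 1.055e-34 / 6.8284e-21
= 1.5450e-14 m

1.5450e-14


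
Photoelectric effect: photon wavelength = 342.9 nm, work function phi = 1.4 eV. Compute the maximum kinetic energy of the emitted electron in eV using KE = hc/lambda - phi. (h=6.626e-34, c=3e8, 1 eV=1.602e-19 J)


E_photon = hc / lambda
= (6.626e-34)(3e8) / (342.9e-9)
= 5.7970e-19 J
= 3.6186 eV
KE = E_photon - phi
= 3.6186 - 1.4
= 2.2186 eV

2.2186


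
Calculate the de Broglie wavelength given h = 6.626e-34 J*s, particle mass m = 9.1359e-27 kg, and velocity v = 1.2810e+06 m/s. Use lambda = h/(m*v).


lambda = h / (m * v)
= 6.626e-34 / (9.1359e-27 * 1.2810e+06)
= 6.626e-34 / 1.1703e-20
= 5.6618e-14 m

5.6618e-14


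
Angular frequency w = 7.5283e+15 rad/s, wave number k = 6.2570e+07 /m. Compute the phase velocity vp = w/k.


vp = w / k
= 7.5283e+15 / 6.2570e+07
= 1.2032e+08 m/s

1.2032e+08


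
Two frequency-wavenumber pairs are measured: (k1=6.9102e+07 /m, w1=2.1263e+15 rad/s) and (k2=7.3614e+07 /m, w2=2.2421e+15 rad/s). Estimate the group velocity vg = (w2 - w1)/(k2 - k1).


vg = (w2 - w1) / (k2 - k1)
= (2.2421e+15 - 2.1263e+15) / (7.3614e+07 - 6.9102e+07)
= 1.1580e+14 / 4.5120e+06
= 2.5665e+07 m/s

2.5665e+07


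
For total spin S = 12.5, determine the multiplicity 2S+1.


Spin multiplicity = 2S + 1
= 2 * 12.5 + 1
= 25.0 + 1
= 26

26


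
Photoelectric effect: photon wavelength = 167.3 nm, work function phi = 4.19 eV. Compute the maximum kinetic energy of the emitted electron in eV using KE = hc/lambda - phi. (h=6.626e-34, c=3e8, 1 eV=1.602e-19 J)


E_photon = hc / lambda
= (6.626e-34)(3e8) / (167.3e-9)
= 1.1882e-18 J
= 7.4168 eV
KE = E_photon - phi
= 7.4168 - 4.19
= 3.2268 eV

3.2268


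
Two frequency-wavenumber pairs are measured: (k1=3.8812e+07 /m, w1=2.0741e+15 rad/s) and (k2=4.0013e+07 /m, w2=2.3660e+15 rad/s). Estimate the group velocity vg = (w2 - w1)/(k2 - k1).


vg = (w2 - w1) / (k2 - k1)
= (2.3660e+15 - 2.0741e+15) / (4.0013e+07 - 3.8812e+07)
= 2.9190e+14 / 1.2010e+06
= 2.4305e+08 m/s

2.4305e+08


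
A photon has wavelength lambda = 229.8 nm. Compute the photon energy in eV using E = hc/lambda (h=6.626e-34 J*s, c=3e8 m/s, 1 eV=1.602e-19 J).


E = hc / lambda
= (6.626e-34)(3e8) / (229.8e-9)
= 1.9878e-25 / 2.2980e-07
= 8.6501e-19 J
Converting to eV: 8.6501e-19 / 1.602e-19
= 5.3996 eV

5.3996


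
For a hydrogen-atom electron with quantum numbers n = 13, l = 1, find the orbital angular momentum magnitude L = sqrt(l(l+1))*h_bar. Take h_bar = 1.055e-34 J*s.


L = sqrt(l*(l+1)) * h_bar
= sqrt(1 * 2) * 1.055e-34
= sqrt(2) * 1.055e-34
= 1.4142 * 1.055e-34
= 1.4920e-34 J*s

1.4920e-34


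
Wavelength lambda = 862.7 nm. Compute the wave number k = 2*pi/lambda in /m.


k = 2 * pi / lambda
= 6.2832 / (862.7e-9)
= 6.2832 / 8.6270e-07
= 7.2832e+06 /m

7.2832e+06


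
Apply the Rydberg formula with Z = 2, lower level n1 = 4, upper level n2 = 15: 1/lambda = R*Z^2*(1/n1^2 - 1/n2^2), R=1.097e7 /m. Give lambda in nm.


1/lambda = R * Z^2 * (1/n1^2 - 1/n2^2)
= 1.097e7 * 2^2 * (1/4^2 - 1/15^2)
= 1.097e7 * 4 * (0.0625 - 0.004444)
= 2.5475e+06 /m
lambda = 1 / 2.5475e+06
= 392.5451 nm

392.5451


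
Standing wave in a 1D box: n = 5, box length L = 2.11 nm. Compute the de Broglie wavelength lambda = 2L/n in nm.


lambda = 2L / n
= 2 * 2.11 / 5
= 4.22 / 5
= 0.844 nm

0.844


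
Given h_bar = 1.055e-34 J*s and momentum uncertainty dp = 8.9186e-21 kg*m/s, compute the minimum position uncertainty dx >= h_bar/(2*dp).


dx = h_bar / (2 * dp)
= 1.055e-34 / (2 * 8.9186e-21)
= 1.055e-34 / 1.7837e-20
= 5.9146e-15 m

5.9146e-15


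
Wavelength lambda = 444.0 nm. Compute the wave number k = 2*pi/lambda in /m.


k = 2 * pi / lambda
= 6.2832 / (444.0e-9)
= 6.2832 / 4.4400e-07
= 1.4151e+07 /m

1.4151e+07


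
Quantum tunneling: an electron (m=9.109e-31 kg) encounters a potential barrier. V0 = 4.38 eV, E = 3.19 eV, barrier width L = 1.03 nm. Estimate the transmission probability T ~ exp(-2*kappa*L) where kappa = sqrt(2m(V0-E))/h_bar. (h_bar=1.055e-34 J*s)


V0 - E = 1.19 eV = 1.9064e-19 J
kappa = sqrt(2 * m * (V0-E)) / h_bar
= sqrt(2 * 9.109e-31 * 1.9064e-19) / 1.055e-34
= 5.5860e+09 /m
2*kappa*L = 2 * 5.5860e+09 * 1.03e-9
= 11.5072
T = exp(-11.5072) = 1.005737e-05

1.005737e-05


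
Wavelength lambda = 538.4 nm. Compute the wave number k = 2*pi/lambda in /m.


k = 2 * pi / lambda
= 6.2832 / (538.4e-9)
= 6.2832 / 5.3840e-07
= 1.1670e+07 /m

1.1670e+07


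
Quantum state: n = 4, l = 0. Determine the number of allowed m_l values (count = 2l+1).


m_l ranges from -l to +l in integer steps
So m_l goes from -0 to +0
Count = 2l + 1 = 2*0 + 1
= 1

1


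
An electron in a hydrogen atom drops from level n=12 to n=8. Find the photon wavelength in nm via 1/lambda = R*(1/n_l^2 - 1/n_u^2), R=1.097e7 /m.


1/lambda = R * (1/n_l^2 - 1/n_u^2)
= 1.097e7 * (1/8^2 - 1/12^2)
= 1.097e7 * (0.015625 - 0.006944)
= 1.097e7 * 0.008681
= 9.5226e+04 /m
lambda = 1 / 9.5226e+04 = 10501.3674 nm

10501.3674


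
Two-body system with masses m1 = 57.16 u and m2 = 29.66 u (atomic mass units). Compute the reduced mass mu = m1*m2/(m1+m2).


mu = m1 * m2 / (m1 + m2)
= 57.16 * 29.66 / (57.16 + 29.66)
= 1695.3656 / 86.82
= 19.5274 u

19.5274


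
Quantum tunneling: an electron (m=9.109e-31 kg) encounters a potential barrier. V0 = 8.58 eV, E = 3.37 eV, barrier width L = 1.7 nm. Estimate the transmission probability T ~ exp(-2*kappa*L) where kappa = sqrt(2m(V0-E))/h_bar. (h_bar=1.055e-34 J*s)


V0 - E = 5.21 eV = 8.3464e-19 J
kappa = sqrt(2 * m * (V0-E)) / h_bar
= sqrt(2 * 9.109e-31 * 8.3464e-19) / 1.055e-34
= 1.1688e+10 /m
2*kappa*L = 2 * 1.1688e+10 * 1.7e-9
= 39.7399
T = exp(-39.7399) = 5.510292e-18

5.510292e-18


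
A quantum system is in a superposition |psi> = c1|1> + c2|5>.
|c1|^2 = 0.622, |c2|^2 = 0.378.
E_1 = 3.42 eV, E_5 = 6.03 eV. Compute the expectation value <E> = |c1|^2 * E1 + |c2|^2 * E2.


<E> = |c1|^2 * E1 + |c2|^2 * E2
= 0.622 * 3.42 + 0.378 * 6.03
= 2.1272 + 2.2793
= 4.4066 eV

4.4066


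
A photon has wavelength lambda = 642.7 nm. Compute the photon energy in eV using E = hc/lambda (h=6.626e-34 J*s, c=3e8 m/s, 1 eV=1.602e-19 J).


E = hc / lambda
= (6.626e-34)(3e8) / (642.7e-9)
= 1.9878e-25 / 6.4270e-07
= 3.0929e-19 J
Converting to eV: 3.0929e-19 / 1.602e-19
= 1.9306 eV

1.9306


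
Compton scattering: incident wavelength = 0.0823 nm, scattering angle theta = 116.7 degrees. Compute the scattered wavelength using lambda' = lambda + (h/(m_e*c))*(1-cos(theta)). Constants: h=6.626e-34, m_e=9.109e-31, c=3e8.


Compton wavelength: h/(m_e*c) = 2.4247e-12 m
d_lambda = 2.4247e-12 * (1 - cos(116.7 deg))
= 2.4247e-12 * 1.449319
= 3.5142e-12 m = 0.003514 nm
lambda' = 0.0823 + 0.003514
= 0.085814 nm

0.085814


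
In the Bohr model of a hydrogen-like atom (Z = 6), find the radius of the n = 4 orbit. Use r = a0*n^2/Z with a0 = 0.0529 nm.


r = a0 * n^2 / Z
= 0.0529 * 4^2 / 6
= 0.0529 * 16 / 6
= 0.1411 nm

0.1411


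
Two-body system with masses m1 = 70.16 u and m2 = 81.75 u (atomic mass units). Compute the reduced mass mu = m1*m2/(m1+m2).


mu = m1 * m2 / (m1 + m2)
= 70.16 * 81.75 / (70.16 + 81.75)
= 5735.58 / 151.91
= 37.7564 u

37.7564


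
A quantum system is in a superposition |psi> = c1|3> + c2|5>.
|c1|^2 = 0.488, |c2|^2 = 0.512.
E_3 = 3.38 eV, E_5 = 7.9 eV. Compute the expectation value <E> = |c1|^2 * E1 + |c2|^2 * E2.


<E> = |c1|^2 * E1 + |c2|^2 * E2
= 0.488 * 3.38 + 0.512 * 7.9
= 1.6494 + 4.0448
= 5.6942 eV

5.6942


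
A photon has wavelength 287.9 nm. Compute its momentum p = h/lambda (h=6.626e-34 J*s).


p = h / lambda
= 6.626e-34 / (287.9e-9)
= 6.626e-34 / 2.8790e-07
= 2.3015e-27 kg*m/s

2.3015e-27


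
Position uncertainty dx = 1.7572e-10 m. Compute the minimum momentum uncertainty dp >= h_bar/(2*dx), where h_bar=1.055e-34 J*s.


dp = h_bar / (2 * dx)
= 1.055e-34 / (2 * 1.7572e-10)
= 1.055e-34 / 3.5144e-10
= 3.0019e-25 kg*m/s

3.0019e-25


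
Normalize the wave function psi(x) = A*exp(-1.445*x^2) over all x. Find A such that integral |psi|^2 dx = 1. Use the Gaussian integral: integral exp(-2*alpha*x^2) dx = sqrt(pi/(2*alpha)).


integral |psi|^2 dx = A^2 * sqrt(pi/(2*alpha)) = 1
A^2 = sqrt(2*alpha/pi)
= sqrt(2 * 1.445 / pi)
= 0.959122
A = sqrt(0.959122)
= 0.9793

0.9793


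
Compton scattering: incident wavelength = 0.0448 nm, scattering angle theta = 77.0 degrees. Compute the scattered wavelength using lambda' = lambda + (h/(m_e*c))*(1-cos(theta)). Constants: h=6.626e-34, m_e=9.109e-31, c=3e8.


Compton wavelength: h/(m_e*c) = 2.4247e-12 m
d_lambda = 2.4247e-12 * (1 - cos(77.0 deg))
= 2.4247e-12 * 0.775049
= 1.8793e-12 m = 0.001879 nm
lambda' = 0.0448 + 0.001879
= 0.046679 nm

0.046679


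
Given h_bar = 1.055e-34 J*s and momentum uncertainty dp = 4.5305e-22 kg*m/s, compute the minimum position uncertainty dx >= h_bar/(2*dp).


dx = h_bar / (2 * dp)
= 1.055e-34 / (2 * 4.5305e-22)
= 1.055e-34 / 9.0610e-22
= 1.1643e-13 m

1.1643e-13


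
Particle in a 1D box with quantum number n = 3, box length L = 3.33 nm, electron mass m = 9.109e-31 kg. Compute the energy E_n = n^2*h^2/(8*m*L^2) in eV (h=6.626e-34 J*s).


E = n^2 * h^2 / (8 * m * L^2)
= 3^2 * (6.626e-34)^2 / (8 * 9.109e-31 * (3.33e-9)^2)
= 9 * 4.3904e-67 / (8 * 9.109e-31 * 1.1089e-17)
= 4.8899e-20 J
= 0.3052 eV

0.3052


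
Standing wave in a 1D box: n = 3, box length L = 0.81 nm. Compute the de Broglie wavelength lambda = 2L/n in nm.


lambda = 2L / n
= 2 * 0.81 / 3
= 1.62 / 3
= 0.54 nm

0.54


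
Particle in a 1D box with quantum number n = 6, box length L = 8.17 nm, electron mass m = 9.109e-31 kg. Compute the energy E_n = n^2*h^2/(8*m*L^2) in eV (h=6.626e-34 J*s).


E = n^2 * h^2 / (8 * m * L^2)
= 6^2 * (6.626e-34)^2 / (8 * 9.109e-31 * (8.17e-9)^2)
= 36 * 4.3904e-67 / (8 * 9.109e-31 * 6.6749e-17)
= 3.2494e-20 J
= 0.2028 eV

0.2028


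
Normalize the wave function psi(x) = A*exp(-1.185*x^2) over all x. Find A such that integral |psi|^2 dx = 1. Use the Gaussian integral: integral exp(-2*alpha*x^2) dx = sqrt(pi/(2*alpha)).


integral |psi|^2 dx = A^2 * sqrt(pi/(2*alpha)) = 1
A^2 = sqrt(2*alpha/pi)
= sqrt(2 * 1.185 / pi)
= 0.868559
A = sqrt(0.868559)
= 0.932

0.932


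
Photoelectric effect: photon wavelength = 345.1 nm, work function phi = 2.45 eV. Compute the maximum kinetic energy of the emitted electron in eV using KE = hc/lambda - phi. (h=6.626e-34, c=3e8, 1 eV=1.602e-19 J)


E_photon = hc / lambda
= (6.626e-34)(3e8) / (345.1e-9)
= 5.7601e-19 J
= 3.5955 eV
KE = E_photon - phi
= 3.5955 - 2.45
= 1.1455 eV

1.1455


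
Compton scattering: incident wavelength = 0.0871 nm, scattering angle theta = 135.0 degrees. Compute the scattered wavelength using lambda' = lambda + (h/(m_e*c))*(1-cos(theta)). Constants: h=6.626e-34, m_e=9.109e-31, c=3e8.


Compton wavelength: h/(m_e*c) = 2.4247e-12 m
d_lambda = 2.4247e-12 * (1 - cos(135.0 deg))
= 2.4247e-12 * 1.707107
= 4.1392e-12 m = 0.004139 nm
lambda' = 0.0871 + 0.004139
= 0.091239 nm

0.091239


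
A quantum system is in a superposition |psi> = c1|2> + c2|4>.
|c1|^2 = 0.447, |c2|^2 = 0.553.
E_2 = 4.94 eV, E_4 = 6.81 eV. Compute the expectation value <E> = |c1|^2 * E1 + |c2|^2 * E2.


<E> = |c1|^2 * E1 + |c2|^2 * E2
= 0.447 * 4.94 + 0.553 * 6.81
= 2.2082 + 3.7659
= 5.9741 eV

5.9741


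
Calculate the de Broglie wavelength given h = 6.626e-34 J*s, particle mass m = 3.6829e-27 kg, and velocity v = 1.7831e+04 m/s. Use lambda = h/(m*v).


lambda = h / (m * v)
= 6.626e-34 / (3.6829e-27 * 1.7831e+04)
= 6.626e-34 / 6.5670e-23
= 1.0090e-11 m

1.0090e-11


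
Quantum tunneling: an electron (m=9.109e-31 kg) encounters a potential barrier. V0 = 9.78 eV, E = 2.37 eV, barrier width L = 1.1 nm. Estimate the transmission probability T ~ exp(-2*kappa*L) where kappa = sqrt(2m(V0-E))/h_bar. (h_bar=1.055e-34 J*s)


V0 - E = 7.41 eV = 1.1871e-18 J
kappa = sqrt(2 * m * (V0-E)) / h_bar
= sqrt(2 * 9.109e-31 * 1.1871e-18) / 1.055e-34
= 1.3939e+10 /m
2*kappa*L = 2 * 1.3939e+10 * 1.1e-9
= 30.6663
T = exp(-30.6663) = 4.806278e-14

4.806278e-14


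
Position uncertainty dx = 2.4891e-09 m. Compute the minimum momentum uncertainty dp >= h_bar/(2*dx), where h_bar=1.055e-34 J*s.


dp = h_bar / (2 * dx)
= 1.055e-34 / (2 * 2.4891e-09)
= 1.055e-34 / 4.9782e-09
= 2.1192e-26 kg*m/s

2.1192e-26


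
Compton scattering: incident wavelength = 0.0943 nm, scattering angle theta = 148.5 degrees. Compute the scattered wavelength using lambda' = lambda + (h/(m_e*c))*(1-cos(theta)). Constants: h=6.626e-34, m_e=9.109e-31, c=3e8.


Compton wavelength: h/(m_e*c) = 2.4247e-12 m
d_lambda = 2.4247e-12 * (1 - cos(148.5 deg))
= 2.4247e-12 * 1.85264
= 4.4921e-12 m = 0.004492 nm
lambda' = 0.0943 + 0.004492
= 0.098792 nm

0.098792


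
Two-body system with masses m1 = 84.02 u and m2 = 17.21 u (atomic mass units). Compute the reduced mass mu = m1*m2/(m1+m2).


mu = m1 * m2 / (m1 + m2)
= 84.02 * 17.21 / (84.02 + 17.21)
= 1445.9842 / 101.23
= 14.2841 u

14.2841


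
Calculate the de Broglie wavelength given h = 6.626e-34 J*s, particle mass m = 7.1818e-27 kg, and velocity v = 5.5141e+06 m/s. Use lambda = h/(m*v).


lambda = h / (m * v)
= 6.626e-34 / (7.1818e-27 * 5.5141e+06)
= 6.626e-34 / 3.9601e-20
= 1.6732e-14 m

1.6732e-14


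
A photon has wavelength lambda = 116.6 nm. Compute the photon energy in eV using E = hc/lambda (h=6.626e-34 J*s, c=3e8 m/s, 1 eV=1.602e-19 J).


E = hc / lambda
= (6.626e-34)(3e8) / (116.6e-9)
= 1.9878e-25 / 1.1660e-07
= 1.7048e-18 J
Converting to eV: 1.7048e-18 / 1.602e-19
= 10.6417 eV

10.6417


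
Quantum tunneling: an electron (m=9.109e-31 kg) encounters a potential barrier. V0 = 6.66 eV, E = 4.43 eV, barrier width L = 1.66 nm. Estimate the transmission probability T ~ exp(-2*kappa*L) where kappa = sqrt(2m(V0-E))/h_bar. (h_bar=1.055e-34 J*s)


V0 - E = 2.23 eV = 3.5725e-19 J
kappa = sqrt(2 * m * (V0-E)) / h_bar
= sqrt(2 * 9.109e-31 * 3.5725e-19) / 1.055e-34
= 7.6468e+09 /m
2*kappa*L = 2 * 7.6468e+09 * 1.66e-9
= 25.3875
T = exp(-25.3875) = 9.426617e-12

9.426617e-12


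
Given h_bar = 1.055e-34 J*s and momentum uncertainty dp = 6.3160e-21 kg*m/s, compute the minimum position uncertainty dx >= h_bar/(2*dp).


dx = h_bar / (2 * dp)
= 1.055e-34 / (2 * 6.3160e-21)
= 1.055e-34 / 1.2632e-20
= 8.3518e-15 m

8.3518e-15


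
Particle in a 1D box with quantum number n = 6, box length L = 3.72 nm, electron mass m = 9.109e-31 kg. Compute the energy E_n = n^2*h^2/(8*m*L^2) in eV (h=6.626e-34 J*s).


E = n^2 * h^2 / (8 * m * L^2)
= 6^2 * (6.626e-34)^2 / (8 * 9.109e-31 * (3.72e-9)^2)
= 36 * 4.3904e-67 / (8 * 9.109e-31 * 1.3838e-17)
= 1.5673e-19 J
= 0.9784 eV

0.9784


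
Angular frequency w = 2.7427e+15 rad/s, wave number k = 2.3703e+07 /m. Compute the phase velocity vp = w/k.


vp = w / k
= 2.7427e+15 / 2.3703e+07
= 1.1571e+08 m/s

1.1571e+08


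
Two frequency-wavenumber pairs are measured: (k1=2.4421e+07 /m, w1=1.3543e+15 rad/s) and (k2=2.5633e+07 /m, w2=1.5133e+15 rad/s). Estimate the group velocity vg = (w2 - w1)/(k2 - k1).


vg = (w2 - w1) / (k2 - k1)
= (1.5133e+15 - 1.3543e+15) / (2.5633e+07 - 2.4421e+07)
= 1.5900e+14 / 1.2120e+06
= 1.3119e+08 m/s

1.3119e+08


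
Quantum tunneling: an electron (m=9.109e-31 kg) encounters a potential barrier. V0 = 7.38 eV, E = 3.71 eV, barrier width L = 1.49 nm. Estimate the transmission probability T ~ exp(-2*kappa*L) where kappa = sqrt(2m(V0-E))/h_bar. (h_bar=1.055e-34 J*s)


V0 - E = 3.67 eV = 5.8793e-19 J
kappa = sqrt(2 * m * (V0-E)) / h_bar
= sqrt(2 * 9.109e-31 * 5.8793e-19) / 1.055e-34
= 9.8098e+09 /m
2*kappa*L = 2 * 9.8098e+09 * 1.49e-9
= 29.2333
T = exp(-29.2333) = 2.014288e-13

2.014288e-13


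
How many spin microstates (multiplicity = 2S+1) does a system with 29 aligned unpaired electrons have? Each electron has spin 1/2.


Total spin S = N * (1/2) = 29 * 0.5 = 14.5
Spin multiplicity = 2S + 1
= 2 * 14.5 + 1
= 30

30


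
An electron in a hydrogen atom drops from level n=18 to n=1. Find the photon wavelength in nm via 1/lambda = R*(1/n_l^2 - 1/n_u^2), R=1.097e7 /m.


1/lambda = R * (1/n_l^2 - 1/n_u^2)
= 1.097e7 * (1/1^2 - 1/18^2)
= 1.097e7 * (1.0 - 0.003086)
= 1.097e7 * 0.996914
= 1.0936e+07 /m
lambda = 1 / 1.0936e+07 = 91.4399 nm

91.4399


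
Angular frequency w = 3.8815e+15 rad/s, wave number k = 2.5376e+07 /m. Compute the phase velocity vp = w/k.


vp = w / k
= 3.8815e+15 / 2.5376e+07
= 1.5296e+08 m/s

1.5296e+08


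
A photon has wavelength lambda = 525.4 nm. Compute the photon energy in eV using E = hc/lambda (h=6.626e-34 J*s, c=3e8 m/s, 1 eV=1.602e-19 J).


E = hc / lambda
= (6.626e-34)(3e8) / (525.4e-9)
= 1.9878e-25 / 5.2540e-07
= 3.7834e-19 J
Converting to eV: 3.7834e-19 / 1.602e-19
= 2.3617 eV

2.3617


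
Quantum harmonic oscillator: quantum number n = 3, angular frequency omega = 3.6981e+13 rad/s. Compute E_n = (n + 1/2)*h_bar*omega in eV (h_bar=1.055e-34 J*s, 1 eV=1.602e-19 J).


E = (n + 1/2) * h_bar * omega
= (3 + 0.5) * 1.055e-34 * 3.6981e+13
= 3.5 * 3.9015e-21
= 1.3655e-20 J
= 0.0852 eV

0.0852


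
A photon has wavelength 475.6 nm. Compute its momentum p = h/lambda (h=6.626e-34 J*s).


p = h / lambda
= 6.626e-34 / (475.6e-9)
= 6.626e-34 / 4.7560e-07
= 1.3932e-27 kg*m/s

1.3932e-27


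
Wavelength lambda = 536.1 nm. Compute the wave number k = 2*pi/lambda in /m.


k = 2 * pi / lambda
= 6.2832 / (536.1e-9)
= 6.2832 / 5.3610e-07
= 1.1720e+07 /m

1.1720e+07


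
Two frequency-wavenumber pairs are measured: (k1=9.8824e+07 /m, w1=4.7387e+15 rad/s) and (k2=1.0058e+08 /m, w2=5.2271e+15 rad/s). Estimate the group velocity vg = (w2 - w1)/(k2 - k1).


vg = (w2 - w1) / (k2 - k1)
= (5.2271e+15 - 4.7387e+15) / (1.0058e+08 - 9.8824e+07)
= 4.8840e+14 / 1.7560e+06
= 2.7813e+08 m/s

2.7813e+08


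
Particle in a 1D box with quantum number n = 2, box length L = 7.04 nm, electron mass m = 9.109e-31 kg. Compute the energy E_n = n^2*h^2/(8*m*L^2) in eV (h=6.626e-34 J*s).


E = n^2 * h^2 / (8 * m * L^2)
= 2^2 * (6.626e-34)^2 / (8 * 9.109e-31 * (7.04e-9)^2)
= 4 * 4.3904e-67 / (8 * 9.109e-31 * 4.9562e-17)
= 4.8625e-21 J
= 0.0304 eV

0.0304


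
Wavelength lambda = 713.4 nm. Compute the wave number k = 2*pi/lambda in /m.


k = 2 * pi / lambda
= 6.2832 / (713.4e-9)
= 6.2832 / 7.1340e-07
= 8.8074e+06 /m

8.8074e+06


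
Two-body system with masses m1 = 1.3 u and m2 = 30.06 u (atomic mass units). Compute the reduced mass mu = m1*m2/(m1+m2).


mu = m1 * m2 / (m1 + m2)
= 1.3 * 30.06 / (1.3 + 30.06)
= 39.078 / 31.36
= 1.2461 u

1.2461


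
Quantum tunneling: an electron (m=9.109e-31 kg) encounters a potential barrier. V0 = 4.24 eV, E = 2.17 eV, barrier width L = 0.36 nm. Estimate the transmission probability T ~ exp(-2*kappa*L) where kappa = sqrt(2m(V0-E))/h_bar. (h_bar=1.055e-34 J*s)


V0 - E = 2.07 eV = 3.3161e-19 J
kappa = sqrt(2 * m * (V0-E)) / h_bar
= sqrt(2 * 9.109e-31 * 3.3161e-19) / 1.055e-34
= 7.3674e+09 /m
2*kappa*L = 2 * 7.3674e+09 * 0.36e-9
= 5.3045
T = exp(-5.3045) = 4.969039e-03

4.969039e-03


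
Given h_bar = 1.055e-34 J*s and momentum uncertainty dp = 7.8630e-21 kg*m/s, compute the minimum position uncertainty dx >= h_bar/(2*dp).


dx = h_bar / (2 * dp)
= 1.055e-34 / (2 * 7.8630e-21)
= 1.055e-34 / 1.5726e-20
= 6.7086e-15 m

6.7086e-15


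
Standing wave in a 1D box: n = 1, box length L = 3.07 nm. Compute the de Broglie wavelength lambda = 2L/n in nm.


lambda = 2L / n
= 2 * 3.07 / 1
= 6.14 / 1
= 6.14 nm

6.14


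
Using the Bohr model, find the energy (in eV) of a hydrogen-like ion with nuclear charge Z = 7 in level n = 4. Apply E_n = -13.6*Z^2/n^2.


E_n = -13.6 * Z^2 / n^2
= -13.6 * 7^2 / 4^2
= -13.6 * 49 / 16
= -41.65 eV

-41.65


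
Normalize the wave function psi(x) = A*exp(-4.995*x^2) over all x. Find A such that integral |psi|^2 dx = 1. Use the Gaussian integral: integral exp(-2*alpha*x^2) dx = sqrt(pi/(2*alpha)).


integral |psi|^2 dx = A^2 * sqrt(pi/(2*alpha)) = 1
A^2 = sqrt(2*alpha/pi)
= sqrt(2 * 4.995 / pi)
= 1.783232
A = sqrt(1.783232)
= 1.3354

1.3354


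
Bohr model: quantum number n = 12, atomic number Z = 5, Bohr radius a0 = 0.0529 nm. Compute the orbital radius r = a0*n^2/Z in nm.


r = a0 * n^2 / Z
= 0.0529 * 12^2 / 5
= 0.0529 * 144 / 5
= 1.5235 nm

1.5235


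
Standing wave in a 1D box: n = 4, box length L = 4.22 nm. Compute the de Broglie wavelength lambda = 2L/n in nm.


lambda = 2L / n
= 2 * 4.22 / 4
= 8.44 / 4
= 2.11 nm

2.11


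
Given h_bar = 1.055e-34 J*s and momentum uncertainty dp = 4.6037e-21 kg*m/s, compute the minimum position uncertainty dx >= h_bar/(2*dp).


dx = h_bar / (2 * dp)
= 1.055e-34 / (2 * 4.6037e-21)
= 1.055e-34 / 9.2074e-21
= 1.1458e-14 m

1.1458e-14


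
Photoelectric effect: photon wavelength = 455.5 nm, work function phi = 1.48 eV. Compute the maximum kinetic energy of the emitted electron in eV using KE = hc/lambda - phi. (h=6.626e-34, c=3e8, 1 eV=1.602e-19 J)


E_photon = hc / lambda
= (6.626e-34)(3e8) / (455.5e-9)
= 4.3640e-19 J
= 2.7241 eV
KE = E_photon - phi
= 2.7241 - 1.48
= 1.2441 eV

1.2441


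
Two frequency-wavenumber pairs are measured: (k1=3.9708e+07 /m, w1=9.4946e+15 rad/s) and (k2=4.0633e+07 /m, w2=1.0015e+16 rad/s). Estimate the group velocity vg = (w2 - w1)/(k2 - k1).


vg = (w2 - w1) / (k2 - k1)
= (1.0015e+16 - 9.4946e+15) / (4.0633e+07 - 3.9708e+07)
= 5.2040e+14 / 9.2500e+05
= 5.6259e+08 m/s

5.6259e+08


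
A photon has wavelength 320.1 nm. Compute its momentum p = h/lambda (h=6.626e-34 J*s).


p = h / lambda
= 6.626e-34 / (320.1e-9)
= 6.626e-34 / 3.2010e-07
= 2.0700e-27 kg*m/s

2.0700e-27


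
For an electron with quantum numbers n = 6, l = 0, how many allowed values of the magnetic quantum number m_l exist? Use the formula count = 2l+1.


m_l ranges from -l to +l in integer steps
So m_l goes from -0 to +0
Count = 2l + 1 = 2*0 + 1
= 1

1


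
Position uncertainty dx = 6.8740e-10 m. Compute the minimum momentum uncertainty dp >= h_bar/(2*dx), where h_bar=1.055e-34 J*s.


dp = h_bar / (2 * dx)
= 1.055e-34 / (2 * 6.8740e-10)
= 1.055e-34 / 1.3748e-09
= 7.6738e-26 kg*m/s

7.6738e-26


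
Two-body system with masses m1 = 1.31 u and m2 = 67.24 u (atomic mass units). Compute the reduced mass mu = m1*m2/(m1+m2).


mu = m1 * m2 / (m1 + m2)
= 1.31 * 67.24 / (1.31 + 67.24)
= 88.0844 / 68.55
= 1.285 u

1.285


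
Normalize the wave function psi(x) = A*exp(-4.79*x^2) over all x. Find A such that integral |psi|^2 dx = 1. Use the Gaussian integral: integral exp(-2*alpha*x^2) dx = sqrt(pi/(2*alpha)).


integral |psi|^2 dx = A^2 * sqrt(pi/(2*alpha)) = 1
A^2 = sqrt(2*alpha/pi)
= sqrt(2 * 4.79 / pi)
= 1.746256
A = sqrt(1.746256)
= 1.3215

1.3215


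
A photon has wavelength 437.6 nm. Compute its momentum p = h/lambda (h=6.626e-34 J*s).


p = h / lambda
= 6.626e-34 / (437.6e-9)
= 6.626e-34 / 4.3760e-07
= 1.5142e-27 kg*m/s

1.5142e-27


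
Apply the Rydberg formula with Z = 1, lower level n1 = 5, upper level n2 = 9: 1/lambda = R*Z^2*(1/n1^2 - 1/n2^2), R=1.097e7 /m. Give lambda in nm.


1/lambda = R * Z^2 * (1/n1^2 - 1/n2^2)
= 1.097e7 * 1^2 * (1/5^2 - 1/9^2)
= 1.097e7 * 1 * (0.04 - 0.012346)
= 3.0337e+05 /m
lambda = 1 / 3.0337e+05
= 3296.3276 nm

3296.3276


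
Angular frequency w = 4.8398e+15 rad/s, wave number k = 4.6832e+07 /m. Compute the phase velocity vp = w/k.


vp = w / k
= 4.8398e+15 / 4.6832e+07
= 1.0334e+08 m/s

1.0334e+08


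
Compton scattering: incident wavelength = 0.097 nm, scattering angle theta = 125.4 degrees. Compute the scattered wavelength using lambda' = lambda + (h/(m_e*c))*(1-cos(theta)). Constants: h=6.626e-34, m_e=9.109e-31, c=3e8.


Compton wavelength: h/(m_e*c) = 2.4247e-12 m
d_lambda = 2.4247e-12 * (1 - cos(125.4 deg))
= 2.4247e-12 * 1.579281
= 3.8293e-12 m = 0.003829 nm
lambda' = 0.097 + 0.003829
= 0.100829 nm

0.100829


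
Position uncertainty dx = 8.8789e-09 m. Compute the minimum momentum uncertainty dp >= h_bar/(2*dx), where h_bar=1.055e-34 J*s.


dp = h_bar / (2 * dx)
= 1.055e-34 / (2 * 8.8789e-09)
= 1.055e-34 / 1.7758e-08
= 5.9411e-27 kg*m/s

5.9411e-27


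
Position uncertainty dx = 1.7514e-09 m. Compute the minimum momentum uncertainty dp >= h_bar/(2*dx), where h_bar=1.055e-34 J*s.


dp = h_bar / (2 * dx)
= 1.055e-34 / (2 * 1.7514e-09)
= 1.055e-34 / 3.5028e-09
= 3.0119e-26 kg*m/s

3.0119e-26


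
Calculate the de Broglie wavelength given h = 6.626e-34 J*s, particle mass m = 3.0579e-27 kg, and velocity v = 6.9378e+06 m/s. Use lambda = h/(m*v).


lambda = h / (m * v)
= 6.626e-34 / (3.0579e-27 * 6.9378e+06)
= 6.626e-34 / 2.1215e-20
= 3.1232e-14 m

3.1232e-14


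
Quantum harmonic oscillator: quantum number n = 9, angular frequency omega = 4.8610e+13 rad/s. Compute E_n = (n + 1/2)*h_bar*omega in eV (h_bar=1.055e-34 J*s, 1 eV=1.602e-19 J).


E = (n + 1/2) * h_bar * omega
= (9 + 0.5) * 1.055e-34 * 4.8610e+13
= 9.5 * 5.1284e-21
= 4.8719e-20 J
= 0.3041 eV

0.3041


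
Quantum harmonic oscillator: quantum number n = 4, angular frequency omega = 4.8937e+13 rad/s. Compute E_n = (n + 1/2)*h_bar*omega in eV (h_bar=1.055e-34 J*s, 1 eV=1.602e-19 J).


E = (n + 1/2) * h_bar * omega
= (4 + 0.5) * 1.055e-34 * 4.8937e+13
= 4.5 * 5.1629e-21
= 2.3233e-20 J
= 0.145 eV

0.145


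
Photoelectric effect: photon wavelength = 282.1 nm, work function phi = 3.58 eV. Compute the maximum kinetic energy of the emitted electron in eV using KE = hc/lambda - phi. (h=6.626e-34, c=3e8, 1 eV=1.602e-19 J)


E_photon = hc / lambda
= (6.626e-34)(3e8) / (282.1e-9)
= 7.0464e-19 J
= 4.3985 eV
KE = E_photon - phi
= 4.3985 - 3.58
= 0.8185 eV

0.8185


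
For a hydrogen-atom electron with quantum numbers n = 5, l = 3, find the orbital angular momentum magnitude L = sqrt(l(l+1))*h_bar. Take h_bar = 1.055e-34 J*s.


L = sqrt(l*(l+1)) * h_bar
= sqrt(3 * 4) * 1.055e-34
= sqrt(12) * 1.055e-34
= 3.4641 * 1.055e-34
= 3.6546e-34 J*s

3.6546e-34


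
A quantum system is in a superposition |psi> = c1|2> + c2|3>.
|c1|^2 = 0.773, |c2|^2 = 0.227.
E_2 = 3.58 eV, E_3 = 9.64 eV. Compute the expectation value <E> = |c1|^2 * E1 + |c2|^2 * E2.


<E> = |c1|^2 * E1 + |c2|^2 * E2
= 0.773 * 3.58 + 0.227 * 9.64
= 2.7673 + 2.1883
= 4.9556 eV

4.9556


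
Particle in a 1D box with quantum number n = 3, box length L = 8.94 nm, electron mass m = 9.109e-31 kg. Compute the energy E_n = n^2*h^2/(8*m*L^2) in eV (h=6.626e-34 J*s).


E = n^2 * h^2 / (8 * m * L^2)
= 3^2 * (6.626e-34)^2 / (8 * 9.109e-31 * (8.94e-9)^2)
= 9 * 4.3904e-67 / (8 * 9.109e-31 * 7.9924e-17)
= 6.7844e-21 J
= 0.0423 eV

0.0423


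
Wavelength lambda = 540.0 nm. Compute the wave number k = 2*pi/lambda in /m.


k = 2 * pi / lambda
= 6.2832 / (540.0e-9)
= 6.2832 / 5.4000e-07
= 1.1636e+07 /m

1.1636e+07


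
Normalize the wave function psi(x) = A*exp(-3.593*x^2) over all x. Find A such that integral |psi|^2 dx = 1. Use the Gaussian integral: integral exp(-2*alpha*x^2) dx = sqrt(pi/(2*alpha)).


integral |psi|^2 dx = A^2 * sqrt(pi/(2*alpha)) = 1
A^2 = sqrt(2*alpha/pi)
= sqrt(2 * 3.593 / pi)
= 1.512407
A = sqrt(1.512407)
= 1.2298

1.2298


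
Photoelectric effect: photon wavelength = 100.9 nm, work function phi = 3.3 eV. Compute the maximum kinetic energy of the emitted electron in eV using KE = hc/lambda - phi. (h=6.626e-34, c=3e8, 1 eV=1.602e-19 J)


E_photon = hc / lambda
= (6.626e-34)(3e8) / (100.9e-9)
= 1.9701e-18 J
= 12.2976 eV
KE = E_photon - phi
= 12.2976 - 3.3
= 8.9976 eV

8.9976


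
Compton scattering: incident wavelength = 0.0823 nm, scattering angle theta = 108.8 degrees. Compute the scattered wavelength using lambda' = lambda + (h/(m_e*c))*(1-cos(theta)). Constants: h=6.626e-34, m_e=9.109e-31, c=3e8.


Compton wavelength: h/(m_e*c) = 2.4247e-12 m
d_lambda = 2.4247e-12 * (1 - cos(108.8 deg))
= 2.4247e-12 * 1.322266
= 3.2061e-12 m = 0.003206 nm
lambda' = 0.0823 + 0.003206
= 0.085506 nm

0.085506


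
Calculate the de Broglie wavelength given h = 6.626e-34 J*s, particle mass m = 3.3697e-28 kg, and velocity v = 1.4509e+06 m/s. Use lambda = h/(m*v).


lambda = h / (m * v)
= 6.626e-34 / (3.3697e-28 * 1.4509e+06)
= 6.626e-34 / 4.8891e-22
= 1.3553e-12 m

1.3553e-12


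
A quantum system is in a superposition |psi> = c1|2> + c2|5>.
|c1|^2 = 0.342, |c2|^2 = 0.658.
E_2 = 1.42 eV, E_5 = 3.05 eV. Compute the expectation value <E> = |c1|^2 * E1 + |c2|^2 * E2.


<E> = |c1|^2 * E1 + |c2|^2 * E2
= 0.342 * 1.42 + 0.658 * 3.05
= 0.4856 + 2.0069
= 2.4925 eV

2.4925


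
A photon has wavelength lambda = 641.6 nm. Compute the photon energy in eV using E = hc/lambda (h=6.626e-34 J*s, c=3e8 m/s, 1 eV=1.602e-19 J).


E = hc / lambda
= (6.626e-34)(3e8) / (641.6e-9)
= 1.9878e-25 / 6.4160e-07
= 3.0982e-19 J
Converting to eV: 3.0982e-19 / 1.602e-19
= 1.934 eV

1.934


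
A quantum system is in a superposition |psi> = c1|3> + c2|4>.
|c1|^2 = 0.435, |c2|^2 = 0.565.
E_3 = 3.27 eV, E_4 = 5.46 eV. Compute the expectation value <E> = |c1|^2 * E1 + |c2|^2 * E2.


<E> = |c1|^2 * E1 + |c2|^2 * E2
= 0.435 * 3.27 + 0.565 * 5.46
= 1.4224 + 3.0849
= 4.5073 eV

4.5073


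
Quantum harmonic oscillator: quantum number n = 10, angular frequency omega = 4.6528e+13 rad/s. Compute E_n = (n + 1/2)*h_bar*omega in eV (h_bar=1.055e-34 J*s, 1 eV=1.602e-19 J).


E = (n + 1/2) * h_bar * omega
= (10 + 0.5) * 1.055e-34 * 4.6528e+13
= 10.5 * 4.9087e-21
= 5.1541e-20 J
= 0.3217 eV

0.3217


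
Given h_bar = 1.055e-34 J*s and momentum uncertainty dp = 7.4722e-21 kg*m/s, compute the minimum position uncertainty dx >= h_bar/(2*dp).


dx = h_bar / (2 * dp)
= 1.055e-34 / (2 * 7.4722e-21)
= 1.055e-34 / 1.4944e-20
= 7.0595e-15 m

7.0595e-15


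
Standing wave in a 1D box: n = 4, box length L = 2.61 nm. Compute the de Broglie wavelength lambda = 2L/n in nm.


lambda = 2L / n
= 2 * 2.61 / 4
= 5.22 / 4
= 1.305 nm

1.305


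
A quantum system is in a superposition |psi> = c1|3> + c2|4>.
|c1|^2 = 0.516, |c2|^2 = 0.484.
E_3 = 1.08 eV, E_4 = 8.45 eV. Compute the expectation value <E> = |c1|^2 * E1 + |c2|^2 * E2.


<E> = |c1|^2 * E1 + |c2|^2 * E2
= 0.516 * 1.08 + 0.484 * 8.45
= 0.5573 + 4.0898
= 4.6471 eV

4.6471


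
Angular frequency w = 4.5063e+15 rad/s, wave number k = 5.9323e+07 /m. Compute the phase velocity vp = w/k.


vp = w / k
= 4.5063e+15 / 5.9323e+07
= 7.5962e+07 m/s

7.5962e+07


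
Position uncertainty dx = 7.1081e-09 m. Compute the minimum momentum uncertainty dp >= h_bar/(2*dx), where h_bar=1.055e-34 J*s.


dp = h_bar / (2 * dx)
= 1.055e-34 / (2 * 7.1081e-09)
= 1.055e-34 / 1.4216e-08
= 7.4211e-27 kg*m/s

7.4211e-27
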